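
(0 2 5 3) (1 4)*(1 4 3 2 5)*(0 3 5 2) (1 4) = (0 2 4 1 5) 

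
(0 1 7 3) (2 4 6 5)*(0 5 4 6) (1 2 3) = (0 2 6 4) (1 7) (3 5) 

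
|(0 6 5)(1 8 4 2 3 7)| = 6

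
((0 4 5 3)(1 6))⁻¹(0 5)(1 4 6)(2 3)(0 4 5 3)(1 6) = (0 2)(1 6 5)(3 4)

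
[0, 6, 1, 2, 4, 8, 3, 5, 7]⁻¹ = [0, 2, 3, 6, 4, 7, 1, 8, 5]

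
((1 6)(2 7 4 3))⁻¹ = (1 6)(2 3 4 7)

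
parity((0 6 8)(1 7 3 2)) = odd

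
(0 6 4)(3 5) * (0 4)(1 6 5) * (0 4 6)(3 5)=(0 3 1)(4 6)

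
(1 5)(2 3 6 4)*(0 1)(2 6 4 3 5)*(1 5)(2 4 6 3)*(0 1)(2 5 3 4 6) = (0 3 2)(1 6 5)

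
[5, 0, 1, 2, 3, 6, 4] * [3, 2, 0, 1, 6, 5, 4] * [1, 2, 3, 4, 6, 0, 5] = [0, 4, 3, 1, 2, 6, 5]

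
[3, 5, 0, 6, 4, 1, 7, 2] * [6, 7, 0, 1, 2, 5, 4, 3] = [1, 5, 6, 4, 2, 7, 3, 0]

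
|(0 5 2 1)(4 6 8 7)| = 4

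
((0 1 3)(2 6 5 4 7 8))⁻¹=(0 3 1)(2 8 7 4 5 6)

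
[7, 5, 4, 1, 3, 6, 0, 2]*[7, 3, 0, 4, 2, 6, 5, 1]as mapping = [0→1, 1→6, 2→2, 3→3, 4→4, 5→5, 6→7, 7→0]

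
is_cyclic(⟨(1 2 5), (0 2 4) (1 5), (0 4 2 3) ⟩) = no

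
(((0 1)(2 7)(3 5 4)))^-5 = (0 1)(2 7)(3 5 4)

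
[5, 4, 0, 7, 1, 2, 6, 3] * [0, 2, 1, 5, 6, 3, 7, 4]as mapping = [0→3, 1→6, 2→0, 3→4, 4→2, 5→1, 6→7, 7→5]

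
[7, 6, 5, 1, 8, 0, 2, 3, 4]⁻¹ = [5, 3, 6, 7, 8, 2, 1, 0, 4]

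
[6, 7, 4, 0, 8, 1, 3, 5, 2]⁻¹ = [3, 5, 8, 6, 2, 7, 0, 1, 4]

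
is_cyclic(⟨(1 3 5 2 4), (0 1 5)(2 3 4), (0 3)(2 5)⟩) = no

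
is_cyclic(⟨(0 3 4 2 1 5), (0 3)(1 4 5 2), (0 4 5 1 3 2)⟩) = no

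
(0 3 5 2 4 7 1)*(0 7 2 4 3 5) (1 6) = (0 5 4 2 3) (1 7 6) 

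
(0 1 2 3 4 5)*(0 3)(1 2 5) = (0 2)(1 5 3 4)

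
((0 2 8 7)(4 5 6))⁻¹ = (0 7 8 2)(4 6 5)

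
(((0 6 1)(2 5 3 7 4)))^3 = (2 7 5 4 3)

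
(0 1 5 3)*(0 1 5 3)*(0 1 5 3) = (0 3 5 1)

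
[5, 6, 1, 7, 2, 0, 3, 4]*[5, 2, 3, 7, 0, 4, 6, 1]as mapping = [0→4, 1→6, 2→2, 3→1, 4→3, 5→5, 6→7, 7→0]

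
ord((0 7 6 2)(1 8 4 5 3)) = 20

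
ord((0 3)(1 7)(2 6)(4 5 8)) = 6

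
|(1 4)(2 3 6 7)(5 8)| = 4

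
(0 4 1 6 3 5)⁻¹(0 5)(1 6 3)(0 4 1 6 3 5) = (0 4)(3 5 6)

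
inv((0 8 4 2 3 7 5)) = (0 5 7 3 2 4 8)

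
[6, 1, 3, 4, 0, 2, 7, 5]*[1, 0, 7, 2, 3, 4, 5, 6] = [5, 0, 2, 3, 1, 7, 6, 4]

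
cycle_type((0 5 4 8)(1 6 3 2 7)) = 4.5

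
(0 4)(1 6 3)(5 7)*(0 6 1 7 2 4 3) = (0 3 7 5 2 4 6)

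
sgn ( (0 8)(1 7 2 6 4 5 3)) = -1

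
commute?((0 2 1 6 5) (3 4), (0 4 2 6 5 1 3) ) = no:(0 2 1 6 5) (3 4) * (0 4 2 6 5 1 3) = (0 6 1 5 4) (2 3), (0 4 2 6 5 1 3) * (0 2 1 6 5) (3 4) = (0 3 2 5 6) (1 4) 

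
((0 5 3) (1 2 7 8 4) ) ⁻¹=(0 3 5) (1 4 8 7 2) 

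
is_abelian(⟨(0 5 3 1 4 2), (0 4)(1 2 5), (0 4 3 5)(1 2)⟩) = no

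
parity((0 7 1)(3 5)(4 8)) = even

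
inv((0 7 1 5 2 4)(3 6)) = (0 4 2 5 1 7)(3 6)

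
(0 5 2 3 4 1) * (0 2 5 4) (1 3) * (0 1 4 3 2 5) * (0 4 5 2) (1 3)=(0 1 2 5 4) 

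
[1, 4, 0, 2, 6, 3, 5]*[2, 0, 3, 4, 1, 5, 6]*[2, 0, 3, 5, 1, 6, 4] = [2, 0, 3, 5, 4, 1, 6]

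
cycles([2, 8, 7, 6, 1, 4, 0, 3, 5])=(0 2 7 3 6)(1 8 5 4)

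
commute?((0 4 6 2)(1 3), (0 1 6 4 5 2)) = no:(0 4 6 2)(1 3) * (0 1 6 4 5 2) = (0 5 2 1 3 6), (0 1 6 4 5 2) * (0 4 6 2)(1 3) = (0 3 1 2 4 5)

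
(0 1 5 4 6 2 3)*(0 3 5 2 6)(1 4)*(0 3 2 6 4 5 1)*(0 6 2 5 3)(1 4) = (0 3 5 6 1 2 4)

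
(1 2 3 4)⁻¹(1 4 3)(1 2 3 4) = (1 4 2)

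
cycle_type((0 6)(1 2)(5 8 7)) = 2^2.3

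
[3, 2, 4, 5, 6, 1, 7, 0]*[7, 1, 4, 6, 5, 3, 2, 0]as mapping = [0→6, 1→4, 2→5, 3→3, 4→2, 5→1, 6→0, 7→7]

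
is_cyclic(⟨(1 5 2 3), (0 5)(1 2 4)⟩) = no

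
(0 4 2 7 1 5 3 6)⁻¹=(0 6 3 5 1 7 2 4)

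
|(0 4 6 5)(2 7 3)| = 12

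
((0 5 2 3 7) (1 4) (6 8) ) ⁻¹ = (0 7 3 2 5) (1 4) (6 8) 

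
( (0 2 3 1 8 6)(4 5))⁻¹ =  (0 6 8 1 3 2)(4 5)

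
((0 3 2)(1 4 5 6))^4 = (0 3 2)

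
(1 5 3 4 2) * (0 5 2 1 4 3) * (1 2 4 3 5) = (0 1 4 2 3 5) 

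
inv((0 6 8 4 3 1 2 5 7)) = (0 7 5 2 1 3 4 8 6)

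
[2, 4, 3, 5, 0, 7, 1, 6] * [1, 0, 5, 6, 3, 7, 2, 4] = [5, 3, 6, 7, 1, 4, 0, 2]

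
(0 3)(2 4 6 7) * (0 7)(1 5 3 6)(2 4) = (0 6)(1 5 3 7 4)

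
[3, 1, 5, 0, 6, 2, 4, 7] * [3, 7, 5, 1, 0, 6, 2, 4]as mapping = [0→1, 1→7, 2→6, 3→3, 4→2, 5→5, 6→0, 7→4]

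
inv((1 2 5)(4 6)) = (1 5 2)(4 6)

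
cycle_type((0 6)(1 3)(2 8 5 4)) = 2^2.4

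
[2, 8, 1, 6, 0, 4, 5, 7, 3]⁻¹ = [4, 2, 0, 8, 5, 6, 3, 7, 1]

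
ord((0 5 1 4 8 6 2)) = 7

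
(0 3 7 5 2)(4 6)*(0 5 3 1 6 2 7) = (0 1 6 4 2 5 7 3)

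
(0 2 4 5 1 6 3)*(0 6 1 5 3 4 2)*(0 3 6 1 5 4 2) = (0 3 1 5 4 6 2)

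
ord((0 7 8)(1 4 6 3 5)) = 15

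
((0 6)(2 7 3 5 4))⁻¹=(0 6)(2 4 5 3 7)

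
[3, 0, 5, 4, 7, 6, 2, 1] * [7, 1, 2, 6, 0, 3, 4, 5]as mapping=[0→6, 1→7, 2→3, 3→0, 4→5, 5→4, 6→2, 7→1]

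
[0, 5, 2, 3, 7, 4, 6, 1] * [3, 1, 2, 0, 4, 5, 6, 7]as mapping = [0→3, 1→5, 2→2, 3→0, 4→7, 5→4, 6→6, 7→1]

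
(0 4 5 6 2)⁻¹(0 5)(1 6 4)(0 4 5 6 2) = (1 2 5)(4 6)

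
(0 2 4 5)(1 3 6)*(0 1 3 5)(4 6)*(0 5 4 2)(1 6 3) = (1 4 5 6)(2 3)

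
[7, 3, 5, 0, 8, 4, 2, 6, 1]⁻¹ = [3, 8, 6, 1, 5, 2, 7, 0, 4]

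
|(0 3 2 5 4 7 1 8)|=8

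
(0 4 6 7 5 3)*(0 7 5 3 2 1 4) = (1 4 6 5 2) (3 7) 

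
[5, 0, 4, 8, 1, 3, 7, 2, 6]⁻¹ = [1, 4, 7, 5, 2, 0, 8, 6, 3]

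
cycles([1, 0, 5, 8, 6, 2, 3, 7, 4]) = (0 1)(2 5)(3 8 4 6)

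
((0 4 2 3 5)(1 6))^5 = (1 6)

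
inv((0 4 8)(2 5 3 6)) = (0 8 4)(2 6 3 5)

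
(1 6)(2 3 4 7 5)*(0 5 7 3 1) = (0 5 2 1 6)(3 4)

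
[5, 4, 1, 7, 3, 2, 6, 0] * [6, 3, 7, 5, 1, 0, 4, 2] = [0, 1, 3, 2, 5, 7, 4, 6]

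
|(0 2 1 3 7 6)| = 6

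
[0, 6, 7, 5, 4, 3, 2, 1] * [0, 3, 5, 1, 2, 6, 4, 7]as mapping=[0→0, 1→4, 2→7, 3→6, 4→2, 5→1, 6→5, 7→3]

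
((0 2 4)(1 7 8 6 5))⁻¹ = (0 4 2)(1 5 6 8 7)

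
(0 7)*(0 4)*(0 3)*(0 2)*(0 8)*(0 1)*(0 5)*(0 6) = (0 7 4 3 2 8 1 5 6)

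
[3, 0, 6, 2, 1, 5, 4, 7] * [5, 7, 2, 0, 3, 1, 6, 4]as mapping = [0→0, 1→5, 2→6, 3→2, 4→7, 5→1, 6→3, 7→4]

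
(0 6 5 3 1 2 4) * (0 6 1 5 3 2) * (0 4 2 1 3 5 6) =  (0 3 6 5 1 4)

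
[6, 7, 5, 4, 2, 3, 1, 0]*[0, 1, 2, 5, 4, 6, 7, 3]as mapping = [0→7, 1→3, 2→6, 3→4, 4→2, 5→5, 6→1, 7→0]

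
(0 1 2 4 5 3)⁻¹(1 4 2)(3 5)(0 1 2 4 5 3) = (0 3)(2 5 4)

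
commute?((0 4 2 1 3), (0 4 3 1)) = no:(0 4 2 1 3) * (0 4 3 1) = (0 3 4 2), (0 4 3 1) * (0 4 2 1 3) = (0 2 1 4)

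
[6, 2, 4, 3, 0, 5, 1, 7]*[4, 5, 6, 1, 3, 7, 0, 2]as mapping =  [0→0, 1→6, 2→3, 3→1, 4→4, 5→7, 6→5, 7→2]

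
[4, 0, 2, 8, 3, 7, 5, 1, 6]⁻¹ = [1, 7, 2, 4, 0, 6, 8, 5, 3]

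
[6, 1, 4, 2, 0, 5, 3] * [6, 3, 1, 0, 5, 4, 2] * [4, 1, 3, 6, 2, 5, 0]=[3, 6, 5, 1, 0, 2, 4]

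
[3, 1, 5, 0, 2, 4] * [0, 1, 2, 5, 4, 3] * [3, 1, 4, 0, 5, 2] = [2, 1, 0, 3, 4, 5]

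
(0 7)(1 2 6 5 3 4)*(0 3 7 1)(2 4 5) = (0 1 4)(2 6)(3 5 7)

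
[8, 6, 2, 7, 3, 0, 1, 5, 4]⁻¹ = [5, 6, 2, 4, 8, 7, 1, 3, 0]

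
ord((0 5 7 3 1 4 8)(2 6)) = 14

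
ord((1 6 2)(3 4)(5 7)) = 6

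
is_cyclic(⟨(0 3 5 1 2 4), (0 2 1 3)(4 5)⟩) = no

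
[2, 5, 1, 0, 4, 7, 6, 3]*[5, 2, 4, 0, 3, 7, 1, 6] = [4, 7, 2, 5, 3, 6, 1, 0]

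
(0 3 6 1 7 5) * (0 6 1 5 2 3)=(1 7 2 3)(5 6)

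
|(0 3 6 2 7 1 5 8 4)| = 9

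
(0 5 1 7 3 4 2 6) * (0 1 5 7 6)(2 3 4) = (0 7 4 3 2)(1 6)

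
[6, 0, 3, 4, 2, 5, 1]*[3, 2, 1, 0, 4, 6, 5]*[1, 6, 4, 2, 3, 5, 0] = [5, 2, 1, 3, 6, 0, 4]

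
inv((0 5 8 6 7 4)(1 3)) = (0 4 7 6 8 5)(1 3)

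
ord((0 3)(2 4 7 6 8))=10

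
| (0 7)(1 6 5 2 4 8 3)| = 14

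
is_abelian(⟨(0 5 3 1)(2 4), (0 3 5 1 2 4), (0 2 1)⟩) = no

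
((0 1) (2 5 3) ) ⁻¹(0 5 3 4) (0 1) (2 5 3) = (1 3 2 4) 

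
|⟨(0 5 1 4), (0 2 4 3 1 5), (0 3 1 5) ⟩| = 720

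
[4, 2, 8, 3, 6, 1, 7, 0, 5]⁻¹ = [7, 5, 1, 3, 0, 8, 4, 6, 2]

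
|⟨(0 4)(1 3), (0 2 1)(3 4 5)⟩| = 12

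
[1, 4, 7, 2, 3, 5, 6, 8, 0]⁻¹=[8, 0, 3, 4, 1, 5, 6, 2, 7]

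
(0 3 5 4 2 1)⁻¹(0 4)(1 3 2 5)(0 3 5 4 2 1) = (0 5 1 4)(2 3)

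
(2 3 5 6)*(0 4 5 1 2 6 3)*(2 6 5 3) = (0 4 3 1 6 5 2) 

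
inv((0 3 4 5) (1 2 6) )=(0 5 4 3) (1 6 2) 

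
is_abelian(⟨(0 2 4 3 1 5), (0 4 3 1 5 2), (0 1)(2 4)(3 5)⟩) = no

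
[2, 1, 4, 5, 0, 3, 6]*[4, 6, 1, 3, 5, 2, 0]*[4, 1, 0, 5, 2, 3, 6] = [1, 6, 3, 0, 2, 5, 4]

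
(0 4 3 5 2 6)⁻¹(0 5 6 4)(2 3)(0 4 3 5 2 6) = (0 3 4 2)(5 6)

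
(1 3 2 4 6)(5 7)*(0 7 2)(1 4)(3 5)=(0 7 3)(1 5 2)(4 6)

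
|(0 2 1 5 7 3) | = 6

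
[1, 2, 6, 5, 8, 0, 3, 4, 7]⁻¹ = [5, 0, 1, 6, 7, 3, 2, 8, 4]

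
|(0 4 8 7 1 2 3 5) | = 8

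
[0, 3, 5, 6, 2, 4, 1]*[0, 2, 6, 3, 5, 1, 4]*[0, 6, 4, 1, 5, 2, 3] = [0, 1, 6, 5, 3, 2, 4]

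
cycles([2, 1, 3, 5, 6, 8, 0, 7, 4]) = (0 2 3 5 8 4 6)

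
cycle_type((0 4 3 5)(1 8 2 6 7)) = 4.5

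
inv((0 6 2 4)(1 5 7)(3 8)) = (0 4 2 6)(1 7 5)(3 8)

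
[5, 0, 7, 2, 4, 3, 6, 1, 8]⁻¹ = [1, 7, 3, 5, 4, 0, 6, 2, 8]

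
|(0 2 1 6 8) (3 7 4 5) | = 20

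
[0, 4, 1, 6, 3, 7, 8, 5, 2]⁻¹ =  [0, 2, 8, 4, 1, 7, 3, 5, 6]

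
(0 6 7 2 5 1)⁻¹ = (0 1 5 2 7 6)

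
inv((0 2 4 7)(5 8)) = (0 7 4 2)(5 8)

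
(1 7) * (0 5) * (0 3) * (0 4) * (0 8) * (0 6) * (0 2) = (0 5 3 4 8 6 2) (1 7) 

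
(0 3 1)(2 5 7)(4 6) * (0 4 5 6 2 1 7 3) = (1 4 2 6 5 3 7)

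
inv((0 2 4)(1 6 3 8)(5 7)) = (0 4 2)(1 8 3 6)(5 7)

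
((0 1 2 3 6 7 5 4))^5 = (0 7 2 4 6 1 5 3)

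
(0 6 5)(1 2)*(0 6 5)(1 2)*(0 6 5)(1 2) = (1 2)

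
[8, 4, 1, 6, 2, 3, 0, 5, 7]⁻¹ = [6, 2, 4, 5, 1, 7, 3, 8, 0]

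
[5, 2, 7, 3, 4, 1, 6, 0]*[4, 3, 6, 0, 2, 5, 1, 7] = [5, 6, 7, 0, 2, 3, 1, 4]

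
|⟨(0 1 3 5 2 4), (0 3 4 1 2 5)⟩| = 720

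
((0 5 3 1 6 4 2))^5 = (0 4 1 5 2 6 3)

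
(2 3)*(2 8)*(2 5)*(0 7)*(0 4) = (0 7 4) (2 3 8 5) 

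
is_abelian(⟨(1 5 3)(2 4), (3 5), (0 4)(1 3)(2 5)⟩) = no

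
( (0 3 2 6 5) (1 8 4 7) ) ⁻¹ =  (0 5 6 2 3) (1 7 4 8) 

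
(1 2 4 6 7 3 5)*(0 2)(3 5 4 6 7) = (0 2 6 3 4 7 5 1)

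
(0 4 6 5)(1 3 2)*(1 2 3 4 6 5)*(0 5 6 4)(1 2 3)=(0 4 6 2 3 1)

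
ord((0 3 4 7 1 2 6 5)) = 8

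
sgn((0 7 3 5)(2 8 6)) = -1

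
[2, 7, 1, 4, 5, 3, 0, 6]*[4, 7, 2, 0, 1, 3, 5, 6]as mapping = [0→2, 1→6, 2→7, 3→1, 4→3, 5→0, 6→4, 7→5]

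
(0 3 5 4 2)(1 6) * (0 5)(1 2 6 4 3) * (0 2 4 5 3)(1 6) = (0 6 4 1 5)(2 3)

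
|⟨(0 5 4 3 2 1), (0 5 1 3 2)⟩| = 120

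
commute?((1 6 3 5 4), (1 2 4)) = no:(1 6 3 5 4) * (1 2 4) = (1 6 3 5)(2 4), (1 2 4) * (1 6 3 5 4) = (1 2)(3 5 4 6)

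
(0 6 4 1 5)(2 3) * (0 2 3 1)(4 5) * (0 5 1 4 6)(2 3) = (1 6)(2 4 5 3)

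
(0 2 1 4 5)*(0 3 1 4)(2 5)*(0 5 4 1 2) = (0 4)(1 5 3 2)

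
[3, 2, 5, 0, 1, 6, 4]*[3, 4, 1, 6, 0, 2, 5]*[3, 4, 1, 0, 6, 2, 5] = [5, 4, 1, 0, 6, 2, 3] 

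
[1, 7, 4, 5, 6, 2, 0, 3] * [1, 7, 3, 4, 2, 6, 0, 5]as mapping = [0→7, 1→5, 2→2, 3→6, 4→0, 5→3, 6→1, 7→4]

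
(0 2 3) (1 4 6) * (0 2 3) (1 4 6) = (0 3 2) (1 6 4) 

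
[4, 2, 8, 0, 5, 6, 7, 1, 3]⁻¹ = [3, 7, 1, 8, 0, 4, 5, 6, 2]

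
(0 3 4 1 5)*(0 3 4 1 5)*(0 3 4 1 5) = (0 1 3 5 4)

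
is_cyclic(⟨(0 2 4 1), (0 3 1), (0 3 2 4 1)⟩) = no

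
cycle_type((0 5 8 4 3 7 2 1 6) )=9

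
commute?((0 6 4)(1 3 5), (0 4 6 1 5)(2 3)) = no:(0 6 4)(1 3 5)*(0 4 6 1 5)(2 3) = (0 1 2 3), (0 4 6 1 5)(2 3)*(0 6 4)(1 3 5) = (2 5 6 3)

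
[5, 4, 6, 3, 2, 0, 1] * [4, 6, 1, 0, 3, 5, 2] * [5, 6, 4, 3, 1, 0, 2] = [0, 3, 4, 5, 6, 1, 2]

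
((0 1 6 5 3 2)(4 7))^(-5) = (0 1 6 5 3 2)(4 7)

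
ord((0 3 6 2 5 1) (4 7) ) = 6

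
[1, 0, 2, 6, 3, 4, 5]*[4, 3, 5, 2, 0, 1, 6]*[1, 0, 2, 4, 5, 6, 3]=[4, 5, 6, 3, 2, 1, 0] 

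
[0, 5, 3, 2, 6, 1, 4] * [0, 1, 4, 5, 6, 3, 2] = [0, 3, 5, 4, 2, 1, 6]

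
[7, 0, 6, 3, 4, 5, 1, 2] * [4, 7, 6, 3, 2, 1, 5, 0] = [0, 4, 5, 3, 2, 1, 7, 6]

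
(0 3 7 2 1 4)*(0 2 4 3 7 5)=(0 7 4 2 1 3 5)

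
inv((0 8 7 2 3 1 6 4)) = (0 4 6 1 3 2 7 8)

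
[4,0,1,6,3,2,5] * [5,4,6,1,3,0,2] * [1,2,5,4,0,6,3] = [4,6,0,5,2,3,1]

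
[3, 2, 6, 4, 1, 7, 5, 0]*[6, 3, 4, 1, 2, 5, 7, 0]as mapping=[0→1, 1→4, 2→7, 3→2, 4→3, 5→0, 6→5, 7→6]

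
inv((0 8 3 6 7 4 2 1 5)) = (0 5 1 2 4 7 6 3 8)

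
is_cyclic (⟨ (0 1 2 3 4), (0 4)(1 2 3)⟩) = no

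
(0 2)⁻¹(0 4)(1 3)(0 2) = (1 3)(2 4)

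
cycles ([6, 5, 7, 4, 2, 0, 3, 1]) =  (0 6 3 4 2 7 1 5)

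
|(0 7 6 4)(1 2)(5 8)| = 4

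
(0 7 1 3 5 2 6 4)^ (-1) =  (0 4 6 2 5 3 1 7)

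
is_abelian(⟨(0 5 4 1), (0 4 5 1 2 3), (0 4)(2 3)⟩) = no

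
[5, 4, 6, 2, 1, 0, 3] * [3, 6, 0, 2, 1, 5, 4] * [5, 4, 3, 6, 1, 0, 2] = [0, 4, 1, 5, 2, 6, 3]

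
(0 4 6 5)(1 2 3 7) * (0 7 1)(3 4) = (0 3 1 2 4 6 5 7)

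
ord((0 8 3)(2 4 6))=3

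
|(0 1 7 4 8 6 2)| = 7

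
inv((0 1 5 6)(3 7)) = (0 6 5 1)(3 7)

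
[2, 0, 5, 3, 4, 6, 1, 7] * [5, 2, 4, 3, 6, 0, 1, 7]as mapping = [0→4, 1→5, 2→0, 3→3, 4→6, 5→1, 6→2, 7→7]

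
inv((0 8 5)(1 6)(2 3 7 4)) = (0 5 8)(1 6)(2 4 7 3)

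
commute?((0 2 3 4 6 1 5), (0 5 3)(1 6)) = no:(0 2 3 4 6 1 5)*(0 5 3)(1 6) = (0 2)(1 3 4), (0 5 3)(1 6)*(0 2 3 4 6 1 5) = (2 3)(4 6 5)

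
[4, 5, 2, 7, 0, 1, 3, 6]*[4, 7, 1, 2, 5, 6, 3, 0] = [5, 6, 1, 0, 4, 7, 2, 3] 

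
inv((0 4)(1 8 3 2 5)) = (0 4)(1 5 2 3 8)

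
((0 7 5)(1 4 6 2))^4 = (0 7 5)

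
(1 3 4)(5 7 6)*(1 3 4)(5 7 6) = (1 4 3)(5 6 7)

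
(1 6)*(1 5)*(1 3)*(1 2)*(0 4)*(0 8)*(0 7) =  (0 4 8 7)(1 6 5 3 2)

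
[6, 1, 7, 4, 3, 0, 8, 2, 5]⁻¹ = [5, 1, 7, 4, 3, 8, 0, 2, 6]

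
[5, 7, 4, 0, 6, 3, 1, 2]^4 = [5, 6, 7, 0, 2, 3, 4, 1]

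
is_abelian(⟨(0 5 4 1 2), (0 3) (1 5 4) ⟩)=no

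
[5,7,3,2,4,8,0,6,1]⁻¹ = [6,8,3,2,4,0,7,1,5]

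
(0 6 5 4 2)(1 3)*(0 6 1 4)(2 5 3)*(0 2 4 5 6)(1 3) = (0 3 5 2)(1 4 6)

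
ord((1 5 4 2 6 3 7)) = 7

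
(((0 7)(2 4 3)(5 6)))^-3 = (0 7)(5 6)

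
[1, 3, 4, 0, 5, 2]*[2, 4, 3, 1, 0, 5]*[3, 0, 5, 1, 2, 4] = [2, 0, 3, 5, 4, 1]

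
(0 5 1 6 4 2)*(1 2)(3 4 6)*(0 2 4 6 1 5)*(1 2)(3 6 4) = (1 6 2)(3 4 5)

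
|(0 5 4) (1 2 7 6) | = 12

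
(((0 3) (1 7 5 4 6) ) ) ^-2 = (1 4 7 6 5) 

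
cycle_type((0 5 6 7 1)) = 5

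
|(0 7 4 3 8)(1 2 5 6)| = 20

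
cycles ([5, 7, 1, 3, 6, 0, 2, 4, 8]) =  (0 5)(1 7 4 6 2)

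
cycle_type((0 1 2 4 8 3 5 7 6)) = 9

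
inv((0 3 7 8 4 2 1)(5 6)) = (0 1 2 4 8 7 3)(5 6)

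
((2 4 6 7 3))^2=(2 6 3 4 7)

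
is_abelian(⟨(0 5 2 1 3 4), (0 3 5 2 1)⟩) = no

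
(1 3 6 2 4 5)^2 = (1 6 4)(2 5 3)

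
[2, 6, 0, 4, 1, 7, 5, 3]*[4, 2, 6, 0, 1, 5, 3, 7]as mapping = [0→6, 1→3, 2→4, 3→1, 4→2, 5→7, 6→5, 7→0]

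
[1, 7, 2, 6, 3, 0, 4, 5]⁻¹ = [5, 0, 2, 4, 6, 7, 3, 1]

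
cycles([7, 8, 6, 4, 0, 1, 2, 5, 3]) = (0 7 5 1 8 3 4)(2 6)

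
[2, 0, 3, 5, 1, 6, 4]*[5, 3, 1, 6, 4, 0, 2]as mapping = [0→1, 1→5, 2→6, 3→0, 4→3, 5→2, 6→4]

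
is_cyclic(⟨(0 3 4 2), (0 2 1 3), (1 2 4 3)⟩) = no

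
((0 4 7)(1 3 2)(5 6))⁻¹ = (0 7 4)(1 2 3)(5 6)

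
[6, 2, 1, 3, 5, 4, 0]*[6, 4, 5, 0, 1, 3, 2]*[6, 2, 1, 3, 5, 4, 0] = [1, 4, 5, 6, 3, 2, 0]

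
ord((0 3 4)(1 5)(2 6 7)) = 6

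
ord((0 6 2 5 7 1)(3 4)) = 6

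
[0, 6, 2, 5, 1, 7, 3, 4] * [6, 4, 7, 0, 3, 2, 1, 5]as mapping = [0→6, 1→1, 2→7, 3→2, 4→4, 5→5, 6→0, 7→3]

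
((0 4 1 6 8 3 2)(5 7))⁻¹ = (0 2 3 8 6 1 4)(5 7)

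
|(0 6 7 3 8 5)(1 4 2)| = 6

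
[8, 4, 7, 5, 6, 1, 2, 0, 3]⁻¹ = [7, 5, 6, 8, 1, 3, 4, 2, 0]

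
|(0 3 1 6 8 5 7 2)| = 8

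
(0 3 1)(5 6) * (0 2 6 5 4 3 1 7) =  (0 1 2 6 4 3 7)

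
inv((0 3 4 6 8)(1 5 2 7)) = (0 8 6 4 3)(1 7 2 5)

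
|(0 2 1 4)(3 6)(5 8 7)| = 12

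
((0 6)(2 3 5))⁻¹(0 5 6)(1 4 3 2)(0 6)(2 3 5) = (0 6 2)(1 4 5 3)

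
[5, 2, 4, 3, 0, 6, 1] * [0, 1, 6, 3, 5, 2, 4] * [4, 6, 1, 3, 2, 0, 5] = [1, 5, 0, 3, 4, 2, 6]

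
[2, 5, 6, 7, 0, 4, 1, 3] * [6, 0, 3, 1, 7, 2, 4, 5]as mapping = [0→3, 1→2, 2→4, 3→5, 4→6, 5→7, 6→0, 7→1]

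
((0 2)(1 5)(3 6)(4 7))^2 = ()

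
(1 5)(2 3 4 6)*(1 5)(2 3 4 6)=(2 4)(3 6)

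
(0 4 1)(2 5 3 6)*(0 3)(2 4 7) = (0 7 2 5)(1 3 6 4)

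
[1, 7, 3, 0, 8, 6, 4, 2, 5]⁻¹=[3, 0, 7, 2, 6, 8, 5, 1, 4]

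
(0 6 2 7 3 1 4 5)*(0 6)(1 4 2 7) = (1 2)(3 4 5 6 7)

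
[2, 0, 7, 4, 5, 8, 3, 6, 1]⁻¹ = [1, 8, 0, 6, 3, 4, 7, 2, 5]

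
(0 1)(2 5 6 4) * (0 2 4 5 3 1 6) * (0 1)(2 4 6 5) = (0 5 1 4 6 2 3)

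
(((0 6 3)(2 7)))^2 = (0 3 6)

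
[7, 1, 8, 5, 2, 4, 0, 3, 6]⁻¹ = [6, 1, 4, 7, 5, 3, 8, 0, 2]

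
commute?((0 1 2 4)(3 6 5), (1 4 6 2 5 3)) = no:(0 1 2 4)(3 6 5)*(1 4 6 2 5 3) = (0 4)(1 5)(2 6 3), (1 4 6 2 5 3)*(0 1 2 4)(3 6 5) = (0 1)(2 3)(4 5 6)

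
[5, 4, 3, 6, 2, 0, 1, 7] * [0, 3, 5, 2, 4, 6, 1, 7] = [6, 4, 2, 1, 5, 0, 3, 7]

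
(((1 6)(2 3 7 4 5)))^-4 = (2 3 7 4 5)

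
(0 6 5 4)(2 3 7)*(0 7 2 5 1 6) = (1 6)(2 3)(4 7 5)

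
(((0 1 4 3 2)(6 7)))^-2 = (0 3 1 2 4)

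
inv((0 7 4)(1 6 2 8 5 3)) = (0 4 7)(1 3 5 8 2 6)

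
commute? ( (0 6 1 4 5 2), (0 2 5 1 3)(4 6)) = no: (0 6 1 4 5 2) * (0 2 5 1 3)(4 6) = (0 4 1 6 3), (0 2 5 1 3)(4 6) * (0 6 1 4 5 2) = (1 3 6 5 4)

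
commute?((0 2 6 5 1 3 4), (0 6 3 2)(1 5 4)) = no:(0 2 6 5 1 3 4)*(0 6 3 2)(1 5 4) = (1 2 3)(4 6), (0 6 3 2)(1 5 4)*(0 2 6 5 1 3 4) = (0 5)(3 6 4)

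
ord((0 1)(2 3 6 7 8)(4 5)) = 10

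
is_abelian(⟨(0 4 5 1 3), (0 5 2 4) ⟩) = no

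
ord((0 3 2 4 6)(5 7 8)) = 15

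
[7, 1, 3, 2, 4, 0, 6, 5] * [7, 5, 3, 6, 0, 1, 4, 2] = [2, 5, 6, 3, 0, 7, 4, 1] 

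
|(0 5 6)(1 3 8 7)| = 12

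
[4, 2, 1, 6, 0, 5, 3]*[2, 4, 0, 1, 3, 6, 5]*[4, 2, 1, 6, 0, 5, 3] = [6, 4, 0, 5, 1, 3, 2]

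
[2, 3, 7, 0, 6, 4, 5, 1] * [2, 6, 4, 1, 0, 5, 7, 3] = [4, 1, 3, 2, 7, 0, 5, 6]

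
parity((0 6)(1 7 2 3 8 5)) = even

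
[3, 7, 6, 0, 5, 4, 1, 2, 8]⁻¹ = [3, 6, 7, 0, 5, 4, 2, 1, 8]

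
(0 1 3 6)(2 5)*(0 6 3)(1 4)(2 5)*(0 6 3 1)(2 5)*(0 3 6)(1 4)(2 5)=(0 1)(3 4)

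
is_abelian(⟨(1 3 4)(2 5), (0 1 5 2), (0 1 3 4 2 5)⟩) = no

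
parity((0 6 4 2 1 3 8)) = even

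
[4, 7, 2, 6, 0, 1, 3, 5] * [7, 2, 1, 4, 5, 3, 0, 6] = [5, 6, 1, 0, 7, 2, 4, 3]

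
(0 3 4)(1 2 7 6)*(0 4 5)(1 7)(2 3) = (0 2 1 3 5)(6 7)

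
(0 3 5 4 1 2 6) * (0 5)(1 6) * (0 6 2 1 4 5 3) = (2 4)(3 6)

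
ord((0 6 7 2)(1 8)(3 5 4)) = 12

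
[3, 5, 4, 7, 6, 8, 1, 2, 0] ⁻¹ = [8, 6, 7, 0, 2, 1, 4, 3, 5] 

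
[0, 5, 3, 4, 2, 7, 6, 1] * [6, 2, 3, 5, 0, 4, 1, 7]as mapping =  [0→6, 1→4, 2→5, 3→0, 4→3, 5→7, 6→1, 7→2]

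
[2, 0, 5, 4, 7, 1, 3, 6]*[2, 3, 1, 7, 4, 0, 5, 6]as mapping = [0→1, 1→2, 2→0, 3→4, 4→6, 5→3, 6→7, 7→5]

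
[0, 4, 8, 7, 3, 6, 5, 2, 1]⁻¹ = [0, 8, 7, 4, 1, 6, 5, 3, 2]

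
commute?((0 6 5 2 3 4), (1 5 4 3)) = no:(0 6 5 2 3 4)*(1 5 4 3) = (0 6 4)(1 5 2), (1 5 4 3)*(0 6 5 2 3 4) = (0 6 5)(1 2 3)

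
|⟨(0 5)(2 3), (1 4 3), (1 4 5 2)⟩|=720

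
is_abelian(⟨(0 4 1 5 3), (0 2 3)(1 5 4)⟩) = no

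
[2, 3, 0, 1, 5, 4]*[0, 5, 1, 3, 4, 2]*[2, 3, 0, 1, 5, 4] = [3, 1, 2, 4, 0, 5] 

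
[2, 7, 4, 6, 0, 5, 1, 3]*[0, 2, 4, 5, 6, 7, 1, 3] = [4, 3, 6, 1, 0, 7, 2, 5]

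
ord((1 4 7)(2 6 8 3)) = 12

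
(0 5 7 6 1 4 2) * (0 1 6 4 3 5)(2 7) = (1 3 5 2)(4 7)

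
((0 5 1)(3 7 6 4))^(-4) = (0 1 5)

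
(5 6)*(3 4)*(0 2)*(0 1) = (0 2 1)(3 4)(5 6)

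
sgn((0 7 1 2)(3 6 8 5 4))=-1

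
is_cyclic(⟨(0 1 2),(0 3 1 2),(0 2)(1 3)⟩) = no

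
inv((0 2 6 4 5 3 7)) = (0 7 3 5 4 6 2)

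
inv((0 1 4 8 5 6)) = (0 6 5 8 4 1)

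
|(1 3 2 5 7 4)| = 6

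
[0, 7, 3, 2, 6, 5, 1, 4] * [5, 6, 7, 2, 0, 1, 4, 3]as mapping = [0→5, 1→3, 2→2, 3→7, 4→4, 5→1, 6→6, 7→0]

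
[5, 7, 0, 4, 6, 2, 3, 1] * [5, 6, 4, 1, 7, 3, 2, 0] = [3, 0, 5, 7, 2, 4, 1, 6]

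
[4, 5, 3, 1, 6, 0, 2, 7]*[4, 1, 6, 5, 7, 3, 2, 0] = [7, 3, 5, 1, 2, 4, 6, 0]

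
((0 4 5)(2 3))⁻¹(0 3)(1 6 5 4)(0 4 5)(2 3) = (0 5 1 6)(2 4)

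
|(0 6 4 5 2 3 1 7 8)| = 9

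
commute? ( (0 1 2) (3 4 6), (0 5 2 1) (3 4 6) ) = no: (0 1 2) (3 4 6) * (0 5 2 1) (3 4 6) = (2 5) (3 6 4), (0 5 2 1) (3 4 6) * (0 1 2) (3 4 6) = (0 5) (3 6 4) 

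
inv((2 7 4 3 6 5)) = (2 5 6 3 4 7)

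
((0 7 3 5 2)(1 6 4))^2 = (0 3 2 7 5)(1 4 6)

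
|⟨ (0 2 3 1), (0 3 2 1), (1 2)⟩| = 24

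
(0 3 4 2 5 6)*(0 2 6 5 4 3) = (2 4 6)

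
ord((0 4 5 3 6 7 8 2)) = 8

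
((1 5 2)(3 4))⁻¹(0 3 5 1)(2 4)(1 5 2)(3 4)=(0 4 2 5)(1 3)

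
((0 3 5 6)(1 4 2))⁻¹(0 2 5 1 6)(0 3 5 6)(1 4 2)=(0 3 1 6 4)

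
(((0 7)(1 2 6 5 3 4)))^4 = (1 3 6)(2 4 5)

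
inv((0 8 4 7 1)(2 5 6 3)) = (0 1 7 4 8)(2 3 6 5)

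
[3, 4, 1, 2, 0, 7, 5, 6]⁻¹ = [4, 2, 3, 0, 1, 6, 7, 5]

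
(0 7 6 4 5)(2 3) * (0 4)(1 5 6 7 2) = (0 2 3 1 5 4 6)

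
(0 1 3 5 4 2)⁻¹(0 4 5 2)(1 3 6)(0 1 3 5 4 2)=(0 1 2 4)(3 5 6)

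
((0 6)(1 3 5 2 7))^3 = (0 6)(1 2 3 7 5)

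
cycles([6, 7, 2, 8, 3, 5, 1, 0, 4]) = (0 6 1 7)(3 8 4)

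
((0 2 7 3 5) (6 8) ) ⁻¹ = (0 5 3 7 2) (6 8) 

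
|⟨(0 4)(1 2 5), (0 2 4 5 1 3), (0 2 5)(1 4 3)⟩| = 720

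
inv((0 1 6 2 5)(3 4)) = (0 5 2 6 1)(3 4)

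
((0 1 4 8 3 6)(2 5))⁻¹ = (0 6 3 8 4 1)(2 5)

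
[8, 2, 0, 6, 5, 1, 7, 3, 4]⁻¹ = [2, 5, 1, 7, 8, 4, 3, 6, 0]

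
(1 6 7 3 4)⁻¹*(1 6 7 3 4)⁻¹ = (1 3 6 4 7)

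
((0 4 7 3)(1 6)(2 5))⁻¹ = (0 3 7 4)(1 6)(2 5)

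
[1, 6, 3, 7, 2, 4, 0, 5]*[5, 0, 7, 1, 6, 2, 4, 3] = [0, 4, 1, 3, 7, 6, 5, 2]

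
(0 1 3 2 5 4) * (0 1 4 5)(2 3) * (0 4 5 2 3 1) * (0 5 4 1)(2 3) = (0 4 5 3)(1 2)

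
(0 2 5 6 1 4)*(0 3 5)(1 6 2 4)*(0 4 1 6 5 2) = (0 1 6 5)(2 4 3)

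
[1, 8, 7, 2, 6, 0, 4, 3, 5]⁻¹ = [5, 0, 3, 7, 6, 8, 4, 2, 1]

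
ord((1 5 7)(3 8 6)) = 3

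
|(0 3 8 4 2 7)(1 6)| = 6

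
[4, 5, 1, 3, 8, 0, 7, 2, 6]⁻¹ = [5, 2, 7, 3, 0, 1, 8, 6, 4]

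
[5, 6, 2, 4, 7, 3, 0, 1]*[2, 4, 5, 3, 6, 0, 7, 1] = [0, 7, 5, 6, 1, 3, 2, 4]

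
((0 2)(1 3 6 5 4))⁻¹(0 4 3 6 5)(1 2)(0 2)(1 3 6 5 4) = (0 3)(1 6 5 4 2)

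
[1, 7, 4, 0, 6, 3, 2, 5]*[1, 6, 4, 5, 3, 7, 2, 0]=[6, 0, 3, 1, 2, 5, 4, 7]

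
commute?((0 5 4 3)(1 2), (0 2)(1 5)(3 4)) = no:(0 5 4 3)(1 2)*(0 2)(1 5)(3 4) = (0 1)(2 5 3), (0 2)(1 5)(3 4)*(0 5 4 3)(1 2) = (0 1 4)(2 5)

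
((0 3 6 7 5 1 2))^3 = (0 7 2 6 1 3 5)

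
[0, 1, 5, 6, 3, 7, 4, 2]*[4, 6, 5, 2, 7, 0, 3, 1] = [4, 6, 0, 3, 2, 1, 7, 5]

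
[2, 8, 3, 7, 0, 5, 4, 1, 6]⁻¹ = [4, 7, 0, 2, 6, 5, 8, 3, 1]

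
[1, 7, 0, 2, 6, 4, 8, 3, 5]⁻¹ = [2, 0, 3, 7, 5, 8, 4, 1, 6]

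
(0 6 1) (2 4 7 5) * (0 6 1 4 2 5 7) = (0 1 6 4) 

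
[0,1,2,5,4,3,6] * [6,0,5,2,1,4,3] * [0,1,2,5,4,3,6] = [6,0,3,4,1,2,5]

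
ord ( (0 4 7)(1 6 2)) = 3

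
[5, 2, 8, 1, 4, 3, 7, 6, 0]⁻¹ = [8, 3, 1, 5, 4, 0, 7, 6, 2]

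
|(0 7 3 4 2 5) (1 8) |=6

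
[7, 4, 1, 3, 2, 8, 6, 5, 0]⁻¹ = [8, 2, 4, 3, 1, 7, 6, 0, 5]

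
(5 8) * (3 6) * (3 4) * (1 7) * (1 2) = (1 7 2)(3 6 4)(5 8)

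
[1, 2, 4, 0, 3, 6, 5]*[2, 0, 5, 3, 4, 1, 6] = [0, 5, 4, 2, 3, 6, 1]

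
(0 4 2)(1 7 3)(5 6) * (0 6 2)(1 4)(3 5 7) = (0 1 3 4)(2 6 7 5)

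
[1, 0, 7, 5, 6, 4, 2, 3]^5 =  [1, 0, 6, 7, 5, 3, 4, 2]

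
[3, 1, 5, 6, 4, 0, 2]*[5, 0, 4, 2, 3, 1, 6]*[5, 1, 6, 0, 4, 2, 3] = [6, 5, 1, 3, 0, 2, 4]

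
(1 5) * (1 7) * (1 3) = (1 5 7 3)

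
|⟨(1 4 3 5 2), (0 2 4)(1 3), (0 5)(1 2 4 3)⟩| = 720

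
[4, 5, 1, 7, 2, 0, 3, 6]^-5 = [0, 1, 2, 7, 4, 5, 3, 6]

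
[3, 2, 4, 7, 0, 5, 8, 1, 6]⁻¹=[4, 7, 1, 0, 2, 5, 8, 3, 6]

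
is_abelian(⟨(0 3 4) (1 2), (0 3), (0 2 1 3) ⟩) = no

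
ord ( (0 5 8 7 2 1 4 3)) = 8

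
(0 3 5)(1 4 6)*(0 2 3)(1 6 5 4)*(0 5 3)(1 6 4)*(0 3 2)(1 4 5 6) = (0 6 5)(2 3 4)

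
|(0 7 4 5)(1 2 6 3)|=4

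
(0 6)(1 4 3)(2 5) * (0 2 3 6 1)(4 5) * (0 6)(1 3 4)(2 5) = (0 3 6 5 4)(1 2)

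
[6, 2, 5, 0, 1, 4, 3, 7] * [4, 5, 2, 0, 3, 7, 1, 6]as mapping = [0→1, 1→2, 2→7, 3→4, 4→5, 5→3, 6→0, 7→6]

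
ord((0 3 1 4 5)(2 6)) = 10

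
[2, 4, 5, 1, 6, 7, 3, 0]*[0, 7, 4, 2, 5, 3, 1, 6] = [4, 5, 3, 7, 1, 6, 2, 0] 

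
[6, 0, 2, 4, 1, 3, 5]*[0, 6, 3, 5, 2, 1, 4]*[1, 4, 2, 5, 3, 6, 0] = [3, 1, 5, 2, 0, 6, 4]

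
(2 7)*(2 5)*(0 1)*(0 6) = (0 1 6)(2 7 5)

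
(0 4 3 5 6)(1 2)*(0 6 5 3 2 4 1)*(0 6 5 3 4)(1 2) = (0 2 6 5 3 4 1)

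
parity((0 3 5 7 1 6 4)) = even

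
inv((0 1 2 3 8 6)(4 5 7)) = (0 6 8 3 2 1)(4 7 5)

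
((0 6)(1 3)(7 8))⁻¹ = (0 6)(1 3)(7 8)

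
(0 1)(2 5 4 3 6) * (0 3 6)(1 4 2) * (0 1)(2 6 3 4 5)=(0 5 6)(1 4 3)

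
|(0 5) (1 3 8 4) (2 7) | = 4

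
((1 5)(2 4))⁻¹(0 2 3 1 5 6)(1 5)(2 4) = (0 4 3 5 1 6)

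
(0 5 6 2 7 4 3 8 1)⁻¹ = (0 1 8 3 4 7 2 6 5)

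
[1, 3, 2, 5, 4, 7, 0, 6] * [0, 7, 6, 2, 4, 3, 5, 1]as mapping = [0→7, 1→2, 2→6, 3→3, 4→4, 5→1, 6→0, 7→5]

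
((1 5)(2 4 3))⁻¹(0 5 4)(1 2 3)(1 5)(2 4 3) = (0 1 3)(2 5 4)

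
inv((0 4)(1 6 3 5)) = (0 4)(1 5 3 6)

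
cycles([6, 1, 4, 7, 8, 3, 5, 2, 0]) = (0 6 5 3 7 2 4 8)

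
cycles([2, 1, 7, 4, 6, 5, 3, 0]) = (0 2 7)(3 4 6)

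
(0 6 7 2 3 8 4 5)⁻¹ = (0 5 4 8 3 2 7 6)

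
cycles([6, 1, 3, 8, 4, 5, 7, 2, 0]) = (0 6 7 2 3 8)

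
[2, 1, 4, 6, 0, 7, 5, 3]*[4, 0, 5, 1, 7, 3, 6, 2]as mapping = [0→5, 1→0, 2→7, 3→6, 4→4, 5→2, 6→3, 7→1]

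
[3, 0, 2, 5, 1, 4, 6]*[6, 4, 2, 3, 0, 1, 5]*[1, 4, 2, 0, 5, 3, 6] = [0, 6, 2, 4, 5, 1, 3]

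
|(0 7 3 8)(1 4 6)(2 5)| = 12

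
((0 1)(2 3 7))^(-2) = (2 3 7)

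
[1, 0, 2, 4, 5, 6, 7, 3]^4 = [0, 1, 2, 7, 3, 4, 5, 6]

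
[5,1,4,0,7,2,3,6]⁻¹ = [3,1,5,6,2,0,7,4]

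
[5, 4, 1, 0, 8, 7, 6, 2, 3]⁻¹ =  [3, 2, 7, 8, 1, 0, 6, 5, 4]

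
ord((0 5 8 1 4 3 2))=7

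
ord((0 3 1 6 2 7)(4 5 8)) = 6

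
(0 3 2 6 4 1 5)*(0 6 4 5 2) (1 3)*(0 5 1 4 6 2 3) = (0 4) (1 3 5 2 6) 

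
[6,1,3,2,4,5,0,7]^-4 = [0,1,2,3,4,5,6,7]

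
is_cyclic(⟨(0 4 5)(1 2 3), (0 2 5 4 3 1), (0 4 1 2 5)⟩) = no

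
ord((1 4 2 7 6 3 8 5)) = 8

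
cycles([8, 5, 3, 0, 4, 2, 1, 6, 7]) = (0 8 7 6 1 5 2 3)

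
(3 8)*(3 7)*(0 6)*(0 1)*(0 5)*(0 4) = (0 6 1 5 4) (3 8 7) 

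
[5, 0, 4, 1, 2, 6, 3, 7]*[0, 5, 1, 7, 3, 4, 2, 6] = [4, 0, 3, 5, 1, 2, 7, 6]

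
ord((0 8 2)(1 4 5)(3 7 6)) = 3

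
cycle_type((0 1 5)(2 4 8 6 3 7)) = 3.6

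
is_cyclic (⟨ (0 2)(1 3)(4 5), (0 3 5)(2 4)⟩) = no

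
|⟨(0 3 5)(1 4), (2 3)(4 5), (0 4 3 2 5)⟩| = 720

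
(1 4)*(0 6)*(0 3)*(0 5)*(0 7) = (0 6 3 5 7)(1 4)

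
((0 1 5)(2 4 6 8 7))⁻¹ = (0 5 1)(2 7 8 6 4)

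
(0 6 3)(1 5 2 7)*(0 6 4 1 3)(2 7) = (0 4 1 5 7 3 6)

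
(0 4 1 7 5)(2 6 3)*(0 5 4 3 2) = (0 3)(1 7 4)(2 6)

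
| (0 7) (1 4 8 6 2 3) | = 6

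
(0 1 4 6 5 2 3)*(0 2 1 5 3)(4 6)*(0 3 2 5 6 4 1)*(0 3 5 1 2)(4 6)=(0 4 2 5 3 1 6)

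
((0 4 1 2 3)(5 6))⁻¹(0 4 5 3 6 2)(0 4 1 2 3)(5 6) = (0 5 3 4 1 6)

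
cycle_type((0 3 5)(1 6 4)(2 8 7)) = 3^3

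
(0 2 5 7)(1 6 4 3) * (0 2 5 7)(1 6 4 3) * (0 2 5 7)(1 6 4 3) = (0 7 5 2)(1 3 4 6)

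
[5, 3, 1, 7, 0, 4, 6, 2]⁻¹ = [4, 2, 7, 1, 5, 0, 6, 3]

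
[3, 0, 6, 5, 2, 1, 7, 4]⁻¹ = [1, 5, 4, 0, 7, 3, 2, 6]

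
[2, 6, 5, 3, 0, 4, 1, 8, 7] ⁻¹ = [4, 6, 0, 3, 5, 2, 1, 8, 7] 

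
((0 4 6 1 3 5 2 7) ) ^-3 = (0 5 6 7 3 4 2 1) 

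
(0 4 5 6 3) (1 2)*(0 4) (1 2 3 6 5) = (1 3 4) 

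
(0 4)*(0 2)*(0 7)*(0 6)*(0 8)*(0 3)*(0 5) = (0 4 2 7 6 8 3 5)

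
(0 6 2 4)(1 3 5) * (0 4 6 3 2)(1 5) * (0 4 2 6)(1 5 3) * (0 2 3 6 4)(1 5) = (0 5 6)(1 4 3)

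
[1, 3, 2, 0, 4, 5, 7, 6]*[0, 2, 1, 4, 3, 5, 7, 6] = [2, 4, 1, 0, 3, 5, 6, 7]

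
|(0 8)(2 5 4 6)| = 4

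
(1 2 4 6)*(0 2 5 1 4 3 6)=(0 2 3 6 4)(1 5)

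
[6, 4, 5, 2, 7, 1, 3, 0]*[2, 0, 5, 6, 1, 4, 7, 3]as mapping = [0→7, 1→1, 2→4, 3→5, 4→3, 5→0, 6→6, 7→2]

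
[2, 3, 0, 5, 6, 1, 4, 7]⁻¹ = [2, 5, 0, 1, 6, 3, 4, 7]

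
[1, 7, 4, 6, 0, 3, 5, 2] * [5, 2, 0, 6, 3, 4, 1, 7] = [2, 7, 3, 1, 5, 6, 4, 0]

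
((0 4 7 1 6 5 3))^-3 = (0 6 4 5 7 3 1)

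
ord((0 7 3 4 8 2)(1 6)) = 6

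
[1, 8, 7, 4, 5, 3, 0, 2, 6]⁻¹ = [6, 0, 7, 5, 3, 4, 8, 2, 1]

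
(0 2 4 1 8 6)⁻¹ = (0 6 8 1 4 2)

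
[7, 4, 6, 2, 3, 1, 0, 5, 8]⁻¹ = [6, 5, 3, 4, 1, 7, 2, 0, 8]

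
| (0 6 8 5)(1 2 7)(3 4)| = 12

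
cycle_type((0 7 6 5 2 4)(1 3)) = 2.6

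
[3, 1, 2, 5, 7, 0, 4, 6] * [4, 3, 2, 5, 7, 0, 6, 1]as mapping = [0→5, 1→3, 2→2, 3→0, 4→1, 5→4, 6→7, 7→6]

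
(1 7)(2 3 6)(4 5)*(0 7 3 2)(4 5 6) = (0 7 1 3 4 6)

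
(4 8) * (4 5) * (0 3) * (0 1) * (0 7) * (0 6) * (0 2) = (0 3 1 7 6 2)(4 8 5)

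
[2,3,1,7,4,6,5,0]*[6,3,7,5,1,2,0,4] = [7,5,3,4,1,0,2,6]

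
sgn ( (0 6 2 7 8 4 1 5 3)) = 1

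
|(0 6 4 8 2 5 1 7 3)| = 9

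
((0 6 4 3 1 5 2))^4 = (0 1 6 5 4 2 3)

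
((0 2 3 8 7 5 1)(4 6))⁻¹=(0 1 5 7 8 3 2)(4 6)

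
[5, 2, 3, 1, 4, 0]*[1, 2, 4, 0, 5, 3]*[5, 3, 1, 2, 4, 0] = [2, 4, 5, 1, 0, 3]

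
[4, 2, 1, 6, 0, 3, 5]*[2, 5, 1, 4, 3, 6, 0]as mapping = [0→3, 1→1, 2→5, 3→0, 4→2, 5→4, 6→6]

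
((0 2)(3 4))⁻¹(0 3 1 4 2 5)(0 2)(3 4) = (0 5 2 4 1 3)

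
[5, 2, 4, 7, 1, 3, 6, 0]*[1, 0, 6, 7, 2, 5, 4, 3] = [5, 6, 2, 3, 0, 7, 4, 1]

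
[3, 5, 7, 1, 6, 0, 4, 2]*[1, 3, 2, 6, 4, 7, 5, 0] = [6, 7, 0, 3, 5, 1, 4, 2]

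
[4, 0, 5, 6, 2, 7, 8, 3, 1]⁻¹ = [1, 8, 4, 7, 0, 2, 3, 5, 6]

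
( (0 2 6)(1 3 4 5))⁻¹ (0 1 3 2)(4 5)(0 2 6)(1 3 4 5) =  (1 5)(2 3 4 6)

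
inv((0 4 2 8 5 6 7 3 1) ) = (0 1 3 7 6 5 8 2 4) 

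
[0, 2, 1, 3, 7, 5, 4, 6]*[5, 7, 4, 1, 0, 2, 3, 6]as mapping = [0→5, 1→4, 2→7, 3→1, 4→6, 5→2, 6→0, 7→3]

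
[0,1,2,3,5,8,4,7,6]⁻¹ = [0,1,2,3,6,4,8,7,5]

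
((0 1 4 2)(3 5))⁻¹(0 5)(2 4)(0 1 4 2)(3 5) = (0 2)(1 3)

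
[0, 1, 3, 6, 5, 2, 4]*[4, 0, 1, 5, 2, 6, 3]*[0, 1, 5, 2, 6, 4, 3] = [6, 0, 4, 2, 3, 1, 5]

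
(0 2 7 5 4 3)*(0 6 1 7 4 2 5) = (0 5 2 4 3 6 1 7) 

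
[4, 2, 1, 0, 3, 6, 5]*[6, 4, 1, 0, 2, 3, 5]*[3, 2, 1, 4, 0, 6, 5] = [1, 2, 0, 5, 3, 6, 4]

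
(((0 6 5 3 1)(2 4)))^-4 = (0 6 5 3 1)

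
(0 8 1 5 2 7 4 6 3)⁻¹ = (0 3 6 4 7 2 5 1 8)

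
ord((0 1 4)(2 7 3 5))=12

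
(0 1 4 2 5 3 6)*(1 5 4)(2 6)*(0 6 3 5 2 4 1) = (0 2 1)(3 4)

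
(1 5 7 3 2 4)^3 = (1 3)(2 5)(4 7)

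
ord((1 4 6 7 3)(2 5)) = 10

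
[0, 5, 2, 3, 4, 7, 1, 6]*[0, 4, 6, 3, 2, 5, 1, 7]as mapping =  [0→0, 1→5, 2→6, 3→3, 4→2, 5→7, 6→4, 7→1]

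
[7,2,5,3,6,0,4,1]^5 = [0,1,2,3,6,5,4,7]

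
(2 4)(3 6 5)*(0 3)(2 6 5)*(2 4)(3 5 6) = (0 5)(3 6 4)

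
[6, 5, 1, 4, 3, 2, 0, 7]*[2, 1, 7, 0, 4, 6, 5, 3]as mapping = [0→5, 1→6, 2→1, 3→4, 4→0, 5→7, 6→2, 7→3]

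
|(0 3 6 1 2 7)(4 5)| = 6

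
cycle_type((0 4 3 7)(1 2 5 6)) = 4^2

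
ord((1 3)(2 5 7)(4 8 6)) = 6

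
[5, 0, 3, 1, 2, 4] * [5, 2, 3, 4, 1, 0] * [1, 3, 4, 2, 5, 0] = [1, 0, 5, 4, 2, 3]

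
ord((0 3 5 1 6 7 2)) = 7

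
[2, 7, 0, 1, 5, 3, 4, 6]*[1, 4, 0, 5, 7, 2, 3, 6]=[0, 6, 1, 4, 2, 5, 7, 3]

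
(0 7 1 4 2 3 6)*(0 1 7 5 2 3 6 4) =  (0 5 2 6 1)(3 4)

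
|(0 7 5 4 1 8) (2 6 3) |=6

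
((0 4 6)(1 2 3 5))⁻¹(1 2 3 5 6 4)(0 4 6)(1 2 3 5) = (0 6 2 3 5 1)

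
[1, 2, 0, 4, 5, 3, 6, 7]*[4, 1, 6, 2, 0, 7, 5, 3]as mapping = [0→1, 1→6, 2→4, 3→0, 4→7, 5→2, 6→5, 7→3]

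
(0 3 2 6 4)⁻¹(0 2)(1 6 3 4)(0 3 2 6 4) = (0 1 4 2)(3 6)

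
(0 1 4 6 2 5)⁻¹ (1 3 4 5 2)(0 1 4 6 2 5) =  (0 5 4 3 6)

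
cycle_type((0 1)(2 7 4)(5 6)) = 2^2.3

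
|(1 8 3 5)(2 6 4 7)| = 4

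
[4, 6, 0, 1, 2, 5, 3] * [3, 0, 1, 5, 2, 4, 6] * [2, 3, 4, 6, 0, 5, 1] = [4, 1, 6, 2, 3, 0, 5]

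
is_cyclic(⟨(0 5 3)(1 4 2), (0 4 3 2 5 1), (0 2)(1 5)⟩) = no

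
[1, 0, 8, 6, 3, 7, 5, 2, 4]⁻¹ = [1, 0, 7, 4, 8, 6, 3, 5, 2]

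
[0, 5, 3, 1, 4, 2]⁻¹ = [0, 3, 5, 2, 4, 1]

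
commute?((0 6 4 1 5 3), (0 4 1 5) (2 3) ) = no:(0 6 4 1 5 3) * (0 4 1 5) (2 3) = (0 6 1) (2 3 4 5), (0 4 1 5) (2 3) * (0 6 4 1 5 3) = (0 1 3 2) (4 5 6) 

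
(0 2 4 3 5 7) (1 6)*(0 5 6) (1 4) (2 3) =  (0 3 6 4 2 1) (5 7) 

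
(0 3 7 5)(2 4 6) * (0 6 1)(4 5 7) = (0 3 4 1)(2 5 6)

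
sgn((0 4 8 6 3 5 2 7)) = -1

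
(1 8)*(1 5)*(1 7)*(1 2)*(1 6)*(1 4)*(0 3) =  (0 3)(1 8 5 7 2 6 4)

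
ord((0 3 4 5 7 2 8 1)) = 8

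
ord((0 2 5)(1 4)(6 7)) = 6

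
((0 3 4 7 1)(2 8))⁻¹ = (0 1 7 4 3)(2 8)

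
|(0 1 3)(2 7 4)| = 3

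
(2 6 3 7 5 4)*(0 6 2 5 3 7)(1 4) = (0 6 7 3)(1 4 5)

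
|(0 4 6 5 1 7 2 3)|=8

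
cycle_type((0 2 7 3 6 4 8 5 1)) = 9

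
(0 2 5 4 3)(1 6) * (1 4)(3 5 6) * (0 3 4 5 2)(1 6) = (1 4 2)(5 6)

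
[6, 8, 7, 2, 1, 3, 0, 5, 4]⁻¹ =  [6, 4, 3, 5, 8, 7, 0, 2, 1]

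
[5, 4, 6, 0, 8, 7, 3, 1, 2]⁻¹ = [3, 7, 8, 6, 1, 0, 2, 5, 4]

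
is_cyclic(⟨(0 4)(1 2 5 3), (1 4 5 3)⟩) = no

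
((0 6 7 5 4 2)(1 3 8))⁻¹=(0 2 4 5 7 6)(1 8 3)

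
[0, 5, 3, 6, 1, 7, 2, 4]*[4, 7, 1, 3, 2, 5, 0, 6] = [4, 5, 3, 0, 7, 6, 1, 2]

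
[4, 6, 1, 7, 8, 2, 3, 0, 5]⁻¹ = [7, 2, 5, 6, 0, 8, 1, 3, 4]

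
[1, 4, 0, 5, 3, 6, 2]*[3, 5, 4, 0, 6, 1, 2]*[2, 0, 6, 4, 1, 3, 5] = [3, 5, 4, 0, 2, 6, 1]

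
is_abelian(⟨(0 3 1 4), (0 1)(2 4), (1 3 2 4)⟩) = no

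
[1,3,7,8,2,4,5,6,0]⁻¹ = [8,0,4,1,5,6,7,2,3]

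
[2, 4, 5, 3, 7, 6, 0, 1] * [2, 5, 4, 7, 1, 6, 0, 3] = [4, 1, 6, 7, 3, 0, 2, 5]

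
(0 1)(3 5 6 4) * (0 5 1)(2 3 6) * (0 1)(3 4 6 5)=(0 1 3)(2 4 5)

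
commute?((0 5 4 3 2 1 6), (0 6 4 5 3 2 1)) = no:(0 5 4 3 2 1 6)*(0 6 4 5 3 2 1) = (0 3 1 4 2), (0 6 4 5 3 2 1)*(0 5 4 3 2 1 6) = (1 5 2 6 3)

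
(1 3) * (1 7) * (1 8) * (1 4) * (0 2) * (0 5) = (0 2 5) (1 3 7 8 4) 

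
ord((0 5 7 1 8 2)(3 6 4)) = 6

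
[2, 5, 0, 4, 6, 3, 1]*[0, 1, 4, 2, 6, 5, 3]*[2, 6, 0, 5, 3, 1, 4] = [3, 1, 2, 4, 5, 0, 6]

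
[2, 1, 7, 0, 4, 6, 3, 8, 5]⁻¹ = [3, 1, 0, 6, 4, 8, 5, 2, 7]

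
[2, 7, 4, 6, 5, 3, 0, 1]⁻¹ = [6, 7, 0, 5, 2, 4, 3, 1]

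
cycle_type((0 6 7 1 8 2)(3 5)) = 2.6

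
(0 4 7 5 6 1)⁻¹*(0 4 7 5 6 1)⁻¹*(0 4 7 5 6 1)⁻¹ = (0 5)(1 7)(4 6)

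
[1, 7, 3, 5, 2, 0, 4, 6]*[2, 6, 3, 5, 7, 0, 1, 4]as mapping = [0→6, 1→4, 2→5, 3→0, 4→3, 5→2, 6→7, 7→1]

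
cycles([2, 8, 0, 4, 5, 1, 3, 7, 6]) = (0 2)(1 8 6 3 4 5)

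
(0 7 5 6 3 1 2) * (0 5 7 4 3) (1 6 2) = (0 4 3 6) (2 5) 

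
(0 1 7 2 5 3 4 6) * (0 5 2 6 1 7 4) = (0 7 6 5 3)(1 4)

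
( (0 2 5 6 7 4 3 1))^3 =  (0 6 3 2 7 1 5 4)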